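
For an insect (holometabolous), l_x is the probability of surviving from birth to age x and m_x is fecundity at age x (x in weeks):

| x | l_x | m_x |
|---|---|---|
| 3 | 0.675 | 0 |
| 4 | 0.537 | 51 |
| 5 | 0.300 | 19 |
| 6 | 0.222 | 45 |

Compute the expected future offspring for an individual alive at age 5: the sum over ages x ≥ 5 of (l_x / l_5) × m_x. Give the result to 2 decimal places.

52.30

l_5 = 0.300. Conditional survival from age 5 to x is l_x / l_5.
  x=5: (0.300/0.300) × 19 = 19.0000
  x=6: (0.222/0.300) × 45 = 33.3000
Sum = 19.0000 + 33.3000 = 52.3000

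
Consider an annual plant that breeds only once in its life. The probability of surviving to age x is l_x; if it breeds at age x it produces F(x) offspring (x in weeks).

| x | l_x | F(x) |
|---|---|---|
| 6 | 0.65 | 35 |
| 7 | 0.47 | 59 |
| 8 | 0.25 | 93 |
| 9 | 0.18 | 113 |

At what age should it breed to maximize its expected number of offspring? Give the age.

Expected offspring if breeding at age x = l_x × F(x):
  age 6: 0.65 × 35 = 22.750
  age 7: 0.47 × 59 = 27.730
  age 8: 0.25 × 93 = 23.250
  age 9: 0.18 × 113 = 20.340
Maximum at age 7 (27.730).

7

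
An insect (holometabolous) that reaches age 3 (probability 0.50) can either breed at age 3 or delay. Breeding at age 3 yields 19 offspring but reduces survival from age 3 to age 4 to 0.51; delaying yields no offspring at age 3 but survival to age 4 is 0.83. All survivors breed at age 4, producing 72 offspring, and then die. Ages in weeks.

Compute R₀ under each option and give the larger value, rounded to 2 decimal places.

29.88

breed at age 3: R₀ = 0.50 × (19 + 0.51 × 72) = 0.50 × 55.7200 = 27.8600
delay to age 4: R₀ = 0.50 × (0.83 × 72) = 0.50 × 59.7600 = 29.8800
Higher: delay to age 4 (29.8800).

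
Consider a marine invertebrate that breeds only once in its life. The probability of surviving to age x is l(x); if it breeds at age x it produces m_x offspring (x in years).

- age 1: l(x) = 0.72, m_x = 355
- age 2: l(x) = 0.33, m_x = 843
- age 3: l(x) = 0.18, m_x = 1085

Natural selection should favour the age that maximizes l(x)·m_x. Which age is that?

2

Expected offspring if breeding at age x = l(x) × m_x:
  age 1: 0.72 × 355 = 255.600
  age 2: 0.33 × 843 = 278.190
  age 3: 0.18 × 1085 = 195.300
Maximum at age 2 (278.190).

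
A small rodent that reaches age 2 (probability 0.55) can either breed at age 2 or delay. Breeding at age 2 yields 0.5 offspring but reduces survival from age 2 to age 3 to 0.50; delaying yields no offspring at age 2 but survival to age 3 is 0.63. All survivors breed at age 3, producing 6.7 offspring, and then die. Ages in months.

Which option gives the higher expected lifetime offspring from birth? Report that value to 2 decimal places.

2.32

breed at age 2: R₀ = 0.55 × (0.5 + 0.50 × 6.7) = 0.55 × 3.8500 = 2.1175
delay to age 3: R₀ = 0.55 × (0.63 × 6.7) = 0.55 × 4.2210 = 2.3216
Higher: delay to age 3 (2.3216).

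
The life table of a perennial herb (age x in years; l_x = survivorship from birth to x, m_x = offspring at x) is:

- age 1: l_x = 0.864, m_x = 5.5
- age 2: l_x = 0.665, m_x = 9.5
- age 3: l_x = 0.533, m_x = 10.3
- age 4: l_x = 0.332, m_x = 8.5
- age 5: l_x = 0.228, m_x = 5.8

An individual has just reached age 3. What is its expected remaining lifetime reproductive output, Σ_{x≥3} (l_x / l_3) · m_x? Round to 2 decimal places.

l_3 = 0.533. Conditional survival from age 3 to x is l_x / l_3.
  x=3: (0.533/0.533) × 10.3 = 10.3000
  x=4: (0.332/0.533) × 8.5 = 5.2946
  x=5: (0.228/0.533) × 5.8 = 2.4811
Sum = 10.3000 + 5.2946 + 2.4811 = 18.0756

18.08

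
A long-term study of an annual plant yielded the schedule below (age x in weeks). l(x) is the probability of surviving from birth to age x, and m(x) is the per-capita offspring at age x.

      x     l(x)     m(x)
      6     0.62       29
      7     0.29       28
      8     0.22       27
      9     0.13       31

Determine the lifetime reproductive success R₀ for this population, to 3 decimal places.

R₀ = Σ l(x) m(x):
  age 6: 0.62 × 29 = 17.9800
  age 7: 0.29 × 28 = 8.1200
  age 8: 0.22 × 27 = 5.9400
  age 9: 0.13 × 31 = 4.0300
R₀ = 17.9800 + 8.1200 + 5.9400 + 4.0300 = 36.0700

36.070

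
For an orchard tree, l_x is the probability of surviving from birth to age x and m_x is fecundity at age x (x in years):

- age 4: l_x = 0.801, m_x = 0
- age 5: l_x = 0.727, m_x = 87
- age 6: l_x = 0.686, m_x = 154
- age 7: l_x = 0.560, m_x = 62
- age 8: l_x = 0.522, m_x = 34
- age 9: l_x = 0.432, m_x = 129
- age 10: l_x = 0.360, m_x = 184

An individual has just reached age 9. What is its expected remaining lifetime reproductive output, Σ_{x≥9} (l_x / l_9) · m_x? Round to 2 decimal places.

282.33

l_9 = 0.432. Conditional survival from age 9 to x is l_x / l_9.
  x=9: (0.432/0.432) × 129 = 129.0000
  x=10: (0.360/0.432) × 184 = 153.3333
Sum = 129.0000 + 153.3333 = 282.3333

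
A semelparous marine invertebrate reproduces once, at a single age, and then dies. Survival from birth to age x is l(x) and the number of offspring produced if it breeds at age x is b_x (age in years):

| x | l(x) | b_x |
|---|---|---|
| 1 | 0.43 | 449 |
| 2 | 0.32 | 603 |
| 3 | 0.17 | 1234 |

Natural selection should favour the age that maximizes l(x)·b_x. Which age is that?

Expected offspring if breeding at age x = l(x) × b_x:
  age 1: 0.43 × 449 = 193.070
  age 2: 0.32 × 603 = 192.960
  age 3: 0.17 × 1234 = 209.780
Maximum at age 3 (209.780).

3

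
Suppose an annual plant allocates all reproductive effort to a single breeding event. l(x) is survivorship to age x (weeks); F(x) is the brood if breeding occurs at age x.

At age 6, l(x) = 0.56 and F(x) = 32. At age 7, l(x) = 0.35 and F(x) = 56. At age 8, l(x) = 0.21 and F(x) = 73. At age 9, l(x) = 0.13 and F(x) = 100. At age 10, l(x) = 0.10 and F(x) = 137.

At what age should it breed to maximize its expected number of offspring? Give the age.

7

Expected offspring if breeding at age x = l(x) × F(x):
  age 6: 0.56 × 32 = 17.920
  age 7: 0.35 × 56 = 19.600
  age 8: 0.21 × 73 = 15.330
  age 9: 0.13 × 100 = 13.000
  age 10: 0.10 × 137 = 13.700
Maximum at age 7 (19.600).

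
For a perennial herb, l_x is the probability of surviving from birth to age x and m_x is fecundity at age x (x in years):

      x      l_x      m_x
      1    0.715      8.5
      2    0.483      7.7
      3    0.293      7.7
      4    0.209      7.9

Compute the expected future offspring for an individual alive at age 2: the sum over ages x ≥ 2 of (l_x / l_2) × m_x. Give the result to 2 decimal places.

l_2 = 0.483. Conditional survival from age 2 to x is l_x / l_2.
  x=2: (0.483/0.483) × 7.7 = 7.7000
  x=3: (0.293/0.483) × 7.7 = 4.6710
  x=4: (0.209/0.483) × 7.9 = 3.4184
Sum = 7.7000 + 4.6710 + 3.4184 = 15.7894

15.79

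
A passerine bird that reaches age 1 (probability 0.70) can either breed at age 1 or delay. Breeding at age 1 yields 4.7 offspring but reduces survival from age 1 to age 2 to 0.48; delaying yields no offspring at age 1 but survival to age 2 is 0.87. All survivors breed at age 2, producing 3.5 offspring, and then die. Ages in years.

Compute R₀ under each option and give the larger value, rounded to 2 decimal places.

breed at age 1: R₀ = 0.70 × (4.7 + 0.48 × 3.5) = 0.70 × 6.3800 = 4.4660
delay to age 2: R₀ = 0.70 × (0.87 × 3.5) = 0.70 × 3.0450 = 2.1315
Higher: breed at age 1 (4.4660).

4.47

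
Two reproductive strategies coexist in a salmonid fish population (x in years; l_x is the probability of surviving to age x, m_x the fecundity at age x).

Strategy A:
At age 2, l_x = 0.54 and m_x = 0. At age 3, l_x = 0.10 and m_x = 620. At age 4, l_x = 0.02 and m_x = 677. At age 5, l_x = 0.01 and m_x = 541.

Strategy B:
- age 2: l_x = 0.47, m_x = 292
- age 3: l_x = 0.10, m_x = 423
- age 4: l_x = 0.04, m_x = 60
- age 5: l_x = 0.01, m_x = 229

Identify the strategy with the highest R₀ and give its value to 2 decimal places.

184.23

Strategy A: R₀ = 0.54×0 + 0.10×620 + 0.02×677 + 0.01×541 = 80.9500
Strategy B: R₀ = 0.47×292 + 0.10×423 + 0.04×60 + 0.01×229 = 184.2300
Highest R₀: strategy B with 184.2300.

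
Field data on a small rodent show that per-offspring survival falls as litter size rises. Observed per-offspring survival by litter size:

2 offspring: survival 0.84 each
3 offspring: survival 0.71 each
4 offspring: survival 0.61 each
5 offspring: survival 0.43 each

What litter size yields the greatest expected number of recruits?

4

Expected recruits = c × s(c):
  c=2: 2 × 0.84 = 1.680
  c=3: 3 × 0.71 = 2.130
  c=4: 4 × 0.61 = 2.440
  c=5: 5 × 0.43 = 2.150
Maximum at c = 4 (2.440 recruits).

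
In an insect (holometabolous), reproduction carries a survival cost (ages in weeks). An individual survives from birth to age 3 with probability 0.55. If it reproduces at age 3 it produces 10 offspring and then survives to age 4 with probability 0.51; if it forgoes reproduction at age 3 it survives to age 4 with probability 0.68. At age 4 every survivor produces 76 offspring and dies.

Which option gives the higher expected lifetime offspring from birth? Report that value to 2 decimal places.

breed at age 3: R₀ = 0.55 × (10 + 0.51 × 76) = 0.55 × 48.7600 = 26.8180
delay to age 4: R₀ = 0.55 × (0.68 × 76) = 0.55 × 51.6800 = 28.4240
Higher: delay to age 4 (28.4240).

28.42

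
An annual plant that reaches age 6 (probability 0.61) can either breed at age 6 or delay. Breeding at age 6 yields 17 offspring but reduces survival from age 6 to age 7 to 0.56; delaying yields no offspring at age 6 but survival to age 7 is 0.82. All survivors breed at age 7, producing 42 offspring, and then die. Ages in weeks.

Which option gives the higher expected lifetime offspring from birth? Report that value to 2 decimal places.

24.72

breed at age 6: R₀ = 0.61 × (17 + 0.56 × 42) = 0.61 × 40.5200 = 24.7172
delay to age 7: R₀ = 0.61 × (0.82 × 42) = 0.61 × 34.4400 = 21.0084
Higher: breed at age 6 (24.7172).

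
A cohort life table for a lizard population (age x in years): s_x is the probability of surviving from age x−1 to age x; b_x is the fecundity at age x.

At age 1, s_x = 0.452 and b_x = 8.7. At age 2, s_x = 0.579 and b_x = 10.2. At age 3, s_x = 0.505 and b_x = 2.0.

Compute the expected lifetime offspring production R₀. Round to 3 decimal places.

6.866

Survivorship from birth: l_x = s_1·s_2·…·s_x.
  l_1 = 0.45200
  l_2 = 0.26171
  l_3 = 0.13216
R₀ = Σ l_x b_x:
  age 1: 0.45200 × 8.7 = 3.9324
  age 2: 0.26171 × 10.2 = 2.6694
  age 3: 0.13216 × 2.0 = 0.2643
R₀ = 3.9324 + 2.6694 + 0.2643 = 6.8662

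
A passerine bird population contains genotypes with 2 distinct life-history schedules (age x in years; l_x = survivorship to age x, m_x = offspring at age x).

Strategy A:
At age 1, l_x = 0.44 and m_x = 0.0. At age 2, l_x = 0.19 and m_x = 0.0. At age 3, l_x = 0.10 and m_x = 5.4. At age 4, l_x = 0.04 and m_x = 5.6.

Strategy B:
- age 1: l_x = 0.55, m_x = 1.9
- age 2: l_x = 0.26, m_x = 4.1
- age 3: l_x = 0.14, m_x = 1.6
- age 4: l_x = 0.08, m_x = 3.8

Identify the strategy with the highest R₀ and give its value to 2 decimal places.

2.64

Strategy A: R₀ = 0.44×0.0 + 0.19×0.0 + 0.10×5.4 + 0.04×5.6 = 0.7640
Strategy B: R₀ = 0.55×1.9 + 0.26×4.1 + 0.14×1.6 + 0.08×3.8 = 2.6390
Highest R₀: strategy B with 2.6390.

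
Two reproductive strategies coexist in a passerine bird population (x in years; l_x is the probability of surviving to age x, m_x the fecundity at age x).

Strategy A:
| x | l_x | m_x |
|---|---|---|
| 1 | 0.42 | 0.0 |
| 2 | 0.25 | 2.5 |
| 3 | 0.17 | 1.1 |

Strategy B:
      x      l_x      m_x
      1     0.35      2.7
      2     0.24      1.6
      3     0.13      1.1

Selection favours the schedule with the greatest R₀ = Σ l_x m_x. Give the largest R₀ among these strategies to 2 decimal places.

Strategy A: R₀ = 0.42×0.0 + 0.25×2.5 + 0.17×1.1 = 0.8120
Strategy B: R₀ = 0.35×2.7 + 0.24×1.6 + 0.13×1.1 = 1.4720
Highest R₀: strategy B with 1.4720.

1.47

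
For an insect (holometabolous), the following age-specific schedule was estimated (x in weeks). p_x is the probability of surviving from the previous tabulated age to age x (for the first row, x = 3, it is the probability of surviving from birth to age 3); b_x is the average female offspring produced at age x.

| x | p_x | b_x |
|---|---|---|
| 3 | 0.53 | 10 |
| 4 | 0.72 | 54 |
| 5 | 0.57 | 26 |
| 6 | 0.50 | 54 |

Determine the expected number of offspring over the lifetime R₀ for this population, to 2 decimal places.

Survivorship from birth: l_x = p_3·p_4·…·p_x.
  l_3 = 0.53000
  l_4 = 0.38160
  l_5 = 0.21751
  l_6 = 0.10876
R₀ = Σ l_x b_x:
  age 3: 0.53000 × 10 = 5.3000
  age 4: 0.38160 × 54 = 20.6064
  age 5: 0.21751 × 26 = 5.6553
  age 6: 0.10876 × 54 = 5.8730
R₀ = 5.3000 + 20.6064 + 5.6553 + 5.8730 = 37.4347

37.43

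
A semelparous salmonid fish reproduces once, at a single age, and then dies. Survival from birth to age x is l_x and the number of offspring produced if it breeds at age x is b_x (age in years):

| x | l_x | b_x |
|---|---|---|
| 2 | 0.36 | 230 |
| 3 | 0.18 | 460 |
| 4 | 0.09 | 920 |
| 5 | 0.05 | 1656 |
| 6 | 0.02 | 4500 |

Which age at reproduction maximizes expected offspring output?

Expected offspring if breeding at age x = l_x × b_x:
  age 2: 0.36 × 230 = 82.800
  age 3: 0.18 × 460 = 82.800
  age 4: 0.09 × 920 = 82.800
  age 5: 0.05 × 1656 = 82.800
  age 6: 0.02 × 4500 = 90.000
Maximum at age 6 (90.000).

6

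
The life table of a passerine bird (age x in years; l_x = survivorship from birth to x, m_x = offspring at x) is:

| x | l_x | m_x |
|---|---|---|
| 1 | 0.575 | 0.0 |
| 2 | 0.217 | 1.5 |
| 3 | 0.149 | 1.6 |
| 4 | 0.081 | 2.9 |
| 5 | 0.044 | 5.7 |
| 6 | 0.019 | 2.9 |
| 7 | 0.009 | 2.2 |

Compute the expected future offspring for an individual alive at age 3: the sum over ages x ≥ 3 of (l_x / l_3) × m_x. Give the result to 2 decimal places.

5.36

l_3 = 0.149. Conditional survival from age 3 to x is l_x / l_3.
  x=3: (0.149/0.149) × 1.6 = 1.6000
  x=4: (0.081/0.149) × 2.9 = 1.5765
  x=5: (0.044/0.149) × 5.7 = 1.6832
  x=6: (0.019/0.149) × 2.9 = 0.3698
  x=7: (0.009/0.149) × 2.2 = 0.1329
Sum = 1.6000 + 1.5765 + 1.6832 + 0.3698 + 0.1329 = 5.3624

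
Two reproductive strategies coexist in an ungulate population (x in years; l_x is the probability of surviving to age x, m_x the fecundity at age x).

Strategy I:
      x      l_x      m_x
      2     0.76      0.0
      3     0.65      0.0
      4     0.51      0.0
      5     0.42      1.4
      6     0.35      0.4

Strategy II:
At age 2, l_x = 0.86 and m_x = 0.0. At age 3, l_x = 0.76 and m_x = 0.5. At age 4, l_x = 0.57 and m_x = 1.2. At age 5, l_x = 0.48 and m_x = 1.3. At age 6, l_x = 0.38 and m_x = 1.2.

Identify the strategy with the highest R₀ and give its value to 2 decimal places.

2.14

Strategy I: R₀ = 0.76×0.0 + 0.65×0.0 + 0.51×0.0 + 0.42×1.4 + 0.35×0.4 = 0.7280
Strategy II: R₀ = 0.86×0.0 + 0.76×0.5 + 0.57×1.2 + 0.48×1.3 + 0.38×1.2 = 2.1440
Highest R₀: strategy II with 2.1440.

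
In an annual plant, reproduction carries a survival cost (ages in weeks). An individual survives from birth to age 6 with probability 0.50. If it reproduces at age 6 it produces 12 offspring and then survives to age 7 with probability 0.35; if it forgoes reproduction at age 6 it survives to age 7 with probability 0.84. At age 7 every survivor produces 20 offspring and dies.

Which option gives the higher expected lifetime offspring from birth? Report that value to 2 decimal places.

9.50

breed at age 6: R₀ = 0.50 × (12 + 0.35 × 20) = 0.50 × 19.0000 = 9.5000
delay to age 7: R₀ = 0.50 × (0.84 × 20) = 0.50 × 16.8000 = 8.4000
Higher: breed at age 6 (9.5000).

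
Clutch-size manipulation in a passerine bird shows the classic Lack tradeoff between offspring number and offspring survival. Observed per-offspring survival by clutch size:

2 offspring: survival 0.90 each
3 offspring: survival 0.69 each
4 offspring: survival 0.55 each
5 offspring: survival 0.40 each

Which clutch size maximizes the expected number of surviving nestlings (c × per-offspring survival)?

Expected surviving nestlings = c × s(c):
  c=2: 2 × 0.90 = 1.800
  c=3: 3 × 0.69 = 2.070
  c=4: 4 × 0.55 = 2.200
  c=5: 5 × 0.40 = 2.000
Maximum at c = 4 (2.200 surviving nestlings).

4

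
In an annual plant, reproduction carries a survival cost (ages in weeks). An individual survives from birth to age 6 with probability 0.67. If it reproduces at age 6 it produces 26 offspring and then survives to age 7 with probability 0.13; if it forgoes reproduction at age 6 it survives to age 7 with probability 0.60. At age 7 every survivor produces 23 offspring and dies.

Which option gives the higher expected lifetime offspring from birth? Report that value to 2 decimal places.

19.42

breed at age 6: R₀ = 0.67 × (26 + 0.13 × 23) = 0.67 × 28.9900 = 19.4233
delay to age 7: R₀ = 0.67 × (0.60 × 23) = 0.67 × 13.8000 = 9.2460
Higher: breed at age 6 (19.4233).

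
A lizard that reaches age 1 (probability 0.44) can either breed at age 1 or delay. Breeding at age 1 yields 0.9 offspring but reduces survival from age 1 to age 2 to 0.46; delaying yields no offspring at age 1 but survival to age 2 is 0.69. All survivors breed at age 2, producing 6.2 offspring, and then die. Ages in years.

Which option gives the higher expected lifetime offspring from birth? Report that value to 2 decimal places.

1.88

breed at age 1: R₀ = 0.44 × (0.9 + 0.46 × 6.2) = 0.44 × 3.7520 = 1.6509
delay to age 2: R₀ = 0.44 × (0.69 × 6.2) = 0.44 × 4.2780 = 1.8823
Higher: delay to age 2 (1.8823).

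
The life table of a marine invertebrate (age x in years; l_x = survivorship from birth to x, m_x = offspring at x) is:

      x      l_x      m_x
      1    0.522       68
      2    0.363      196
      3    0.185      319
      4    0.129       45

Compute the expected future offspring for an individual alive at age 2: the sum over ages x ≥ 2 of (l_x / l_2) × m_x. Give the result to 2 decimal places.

374.57

l_2 = 0.363. Conditional survival from age 2 to x is l_x / l_2.
  x=2: (0.363/0.363) × 196 = 196.0000
  x=3: (0.185/0.363) × 319 = 162.5758
  x=4: (0.129/0.363) × 45 = 15.9917
Sum = 196.0000 + 162.5758 + 15.9917 = 374.5675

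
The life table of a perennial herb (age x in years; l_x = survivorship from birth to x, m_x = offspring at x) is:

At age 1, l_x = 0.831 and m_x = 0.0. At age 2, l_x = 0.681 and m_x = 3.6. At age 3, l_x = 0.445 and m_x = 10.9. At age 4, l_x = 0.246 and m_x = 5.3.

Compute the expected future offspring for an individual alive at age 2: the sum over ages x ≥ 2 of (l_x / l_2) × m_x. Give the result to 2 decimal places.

l_2 = 0.681. Conditional survival from age 2 to x is l_x / l_2.
  x=2: (0.681/0.681) × 3.6 = 3.6000
  x=3: (0.445/0.681) × 10.9 = 7.1226
  x=4: (0.246/0.681) × 5.3 = 1.9145
Sum = 3.6000 + 7.1226 + 1.9145 = 12.6372

12.64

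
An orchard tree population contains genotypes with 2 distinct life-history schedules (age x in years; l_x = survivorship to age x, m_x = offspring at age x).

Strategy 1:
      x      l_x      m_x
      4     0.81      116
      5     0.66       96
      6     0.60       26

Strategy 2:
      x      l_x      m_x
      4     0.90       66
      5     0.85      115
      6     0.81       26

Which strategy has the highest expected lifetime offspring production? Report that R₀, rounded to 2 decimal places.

178.21

Strategy 1: R₀ = 0.81×116 + 0.66×96 + 0.60×26 = 172.9200
Strategy 2: R₀ = 0.90×66 + 0.85×115 + 0.81×26 = 178.2100
Highest R₀: strategy 2 with 178.2100.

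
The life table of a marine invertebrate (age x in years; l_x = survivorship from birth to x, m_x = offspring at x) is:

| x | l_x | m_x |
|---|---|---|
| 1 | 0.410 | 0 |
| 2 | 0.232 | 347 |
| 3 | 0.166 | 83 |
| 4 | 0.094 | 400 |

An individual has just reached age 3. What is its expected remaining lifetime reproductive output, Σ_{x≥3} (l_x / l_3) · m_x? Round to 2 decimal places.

l_3 = 0.166. Conditional survival from age 3 to x is l_x / l_3.
  x=3: (0.166/0.166) × 83 = 83.0000
  x=4: (0.094/0.166) × 400 = 226.5060
Sum = 83.0000 + 226.5060 = 309.5060

309.51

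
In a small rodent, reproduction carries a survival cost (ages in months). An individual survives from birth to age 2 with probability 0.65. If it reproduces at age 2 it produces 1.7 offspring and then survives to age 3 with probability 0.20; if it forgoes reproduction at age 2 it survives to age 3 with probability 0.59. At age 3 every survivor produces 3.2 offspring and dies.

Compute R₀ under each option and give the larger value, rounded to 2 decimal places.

breed at age 2: R₀ = 0.65 × (1.7 + 0.20 × 3.2) = 0.65 × 2.3400 = 1.5210
delay to age 3: R₀ = 0.65 × (0.59 × 3.2) = 0.65 × 1.8880 = 1.2272
Higher: breed at age 2 (1.5210).

1.52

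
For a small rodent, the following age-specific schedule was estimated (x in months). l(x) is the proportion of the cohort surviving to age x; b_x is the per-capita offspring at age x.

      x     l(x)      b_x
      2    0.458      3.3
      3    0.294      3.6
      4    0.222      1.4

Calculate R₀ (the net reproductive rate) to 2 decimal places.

R₀ = Σ l(x) b_x:
  age 2: 0.458 × 3.3 = 1.5114
  age 3: 0.294 × 3.6 = 1.0584
  age 4: 0.222 × 1.4 = 0.3108
R₀ = 1.5114 + 1.0584 + 0.3108 = 2.8806

2.88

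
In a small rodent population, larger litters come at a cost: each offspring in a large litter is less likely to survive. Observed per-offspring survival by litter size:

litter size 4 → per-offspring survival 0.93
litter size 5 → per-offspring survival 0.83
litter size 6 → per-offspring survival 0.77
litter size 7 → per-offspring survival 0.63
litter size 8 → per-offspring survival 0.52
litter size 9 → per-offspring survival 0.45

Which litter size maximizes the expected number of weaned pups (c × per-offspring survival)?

6

Expected weaned pups = c × s(c):
  c=4: 4 × 0.93 = 3.720
  c=5: 5 × 0.83 = 4.150
  c=6: 6 × 0.77 = 4.620
  c=7: 7 × 0.63 = 4.410
  c=8: 8 × 0.52 = 4.160
  c=9: 9 × 0.45 = 4.050
Maximum at c = 6 (4.620 weaned pups).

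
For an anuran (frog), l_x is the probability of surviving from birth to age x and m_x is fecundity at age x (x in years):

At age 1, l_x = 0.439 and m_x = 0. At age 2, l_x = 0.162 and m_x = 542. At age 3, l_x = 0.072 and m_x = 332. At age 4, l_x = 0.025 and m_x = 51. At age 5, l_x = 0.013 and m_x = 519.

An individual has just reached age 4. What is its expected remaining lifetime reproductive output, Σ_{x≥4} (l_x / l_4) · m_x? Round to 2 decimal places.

l_4 = 0.025. Conditional survival from age 4 to x is l_x / l_4.
  x=4: (0.025/0.025) × 51 = 51.0000
  x=5: (0.013/0.025) × 519 = 269.8800
Sum = 51.0000 + 269.8800 = 320.8800

320.88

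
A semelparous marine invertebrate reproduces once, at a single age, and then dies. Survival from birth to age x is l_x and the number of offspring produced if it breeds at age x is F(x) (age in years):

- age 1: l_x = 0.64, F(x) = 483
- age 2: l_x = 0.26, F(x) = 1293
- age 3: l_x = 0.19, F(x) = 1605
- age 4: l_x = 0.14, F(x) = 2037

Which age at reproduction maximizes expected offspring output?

Expected offspring if breeding at age x = l_x × F(x):
  age 1: 0.64 × 483 = 309.120
  age 2: 0.26 × 1293 = 336.180
  age 3: 0.19 × 1605 = 304.950
  age 4: 0.14 × 2037 = 285.180
Maximum at age 2 (336.180).

2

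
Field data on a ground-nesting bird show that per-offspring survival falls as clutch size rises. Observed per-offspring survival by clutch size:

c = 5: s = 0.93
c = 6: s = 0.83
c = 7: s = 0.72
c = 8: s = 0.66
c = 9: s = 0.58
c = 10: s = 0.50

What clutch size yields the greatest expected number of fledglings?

Expected fledglings = c × s(c):
  c=5: 5 × 0.93 = 4.650
  c=6: 6 × 0.83 = 4.980
  c=7: 7 × 0.72 = 5.040
  c=8: 8 × 0.66 = 5.280
  c=9: 9 × 0.58 = 5.220
  c=10: 10 × 0.50 = 5.000
Maximum at c = 8 (5.280 fledglings).

8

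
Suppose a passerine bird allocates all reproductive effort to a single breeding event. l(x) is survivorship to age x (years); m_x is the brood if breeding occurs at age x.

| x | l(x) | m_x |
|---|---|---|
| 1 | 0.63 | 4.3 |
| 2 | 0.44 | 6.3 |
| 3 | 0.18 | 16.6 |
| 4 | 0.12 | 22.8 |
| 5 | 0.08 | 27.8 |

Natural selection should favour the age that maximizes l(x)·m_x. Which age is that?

Expected offspring if breeding at age x = l(x) × m_x:
  age 1: 0.63 × 4.3 = 2.709
  age 2: 0.44 × 6.3 = 2.772
  age 3: 0.18 × 16.6 = 2.988
  age 4: 0.12 × 22.8 = 2.736
  age 5: 0.08 × 27.8 = 2.224
Maximum at age 3 (2.988).

3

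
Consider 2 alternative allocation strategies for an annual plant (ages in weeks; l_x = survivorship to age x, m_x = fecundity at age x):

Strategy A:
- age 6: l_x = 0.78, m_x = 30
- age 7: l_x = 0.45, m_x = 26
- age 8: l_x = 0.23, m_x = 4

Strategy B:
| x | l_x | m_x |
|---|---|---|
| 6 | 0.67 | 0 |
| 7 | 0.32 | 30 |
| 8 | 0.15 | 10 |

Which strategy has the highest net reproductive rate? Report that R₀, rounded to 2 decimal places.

36.02

Strategy A: R₀ = 0.78×30 + 0.45×26 + 0.23×4 = 36.0200
Strategy B: R₀ = 0.67×0 + 0.32×30 + 0.15×10 = 11.1000
Highest R₀: strategy A with 36.0200.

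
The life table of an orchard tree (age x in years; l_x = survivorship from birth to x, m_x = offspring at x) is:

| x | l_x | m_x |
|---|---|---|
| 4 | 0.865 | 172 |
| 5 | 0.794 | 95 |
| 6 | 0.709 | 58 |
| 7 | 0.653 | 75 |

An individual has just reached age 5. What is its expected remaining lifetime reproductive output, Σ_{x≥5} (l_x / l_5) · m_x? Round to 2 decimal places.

208.47

l_5 = 0.794. Conditional survival from age 5 to x is l_x / l_5.
  x=5: (0.794/0.794) × 95 = 95.0000
  x=6: (0.709/0.794) × 58 = 51.7909
  x=7: (0.653/0.794) × 75 = 61.6814
Sum = 95.0000 + 51.7909 + 61.6814 = 208.4723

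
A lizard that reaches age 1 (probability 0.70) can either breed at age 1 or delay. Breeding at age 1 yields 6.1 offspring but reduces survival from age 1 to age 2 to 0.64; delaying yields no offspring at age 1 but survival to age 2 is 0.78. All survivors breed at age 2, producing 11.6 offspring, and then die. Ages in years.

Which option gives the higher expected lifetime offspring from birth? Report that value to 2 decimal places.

9.47

breed at age 1: R₀ = 0.70 × (6.1 + 0.64 × 11.6) = 0.70 × 13.5240 = 9.4668
delay to age 2: R₀ = 0.70 × (0.78 × 11.6) = 0.70 × 9.0480 = 6.3336
Higher: breed at age 1 (9.4668).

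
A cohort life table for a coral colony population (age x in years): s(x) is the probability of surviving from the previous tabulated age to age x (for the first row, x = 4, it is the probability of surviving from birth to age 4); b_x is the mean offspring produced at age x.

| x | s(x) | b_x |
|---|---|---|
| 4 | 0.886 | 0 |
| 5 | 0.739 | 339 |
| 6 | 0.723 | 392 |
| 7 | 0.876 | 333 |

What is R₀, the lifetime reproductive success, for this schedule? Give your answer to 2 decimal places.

Survivorship from birth: l_x = s_4·s_5·…·s_x.
  l_4 = 0.88600
  l_5 = 0.65475
  l_6 = 0.47339
  l_7 = 0.41469
R₀ = Σ l_x b_x:
  age 4: 0.88600 × 0 = 0.0000
  age 5: 0.65475 × 339 = 221.9603
  age 6: 0.47339 × 392 = 185.5689
  age 7: 0.41469 × 333 = 138.0918
R₀ = 0.0000 + 221.9603 + 185.5689 + 138.0918 = 545.6209

545.62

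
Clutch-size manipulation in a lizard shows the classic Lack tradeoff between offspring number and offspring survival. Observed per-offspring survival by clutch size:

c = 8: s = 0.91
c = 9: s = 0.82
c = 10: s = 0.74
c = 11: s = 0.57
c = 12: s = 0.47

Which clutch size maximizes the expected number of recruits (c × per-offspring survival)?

Expected recruits = c × s(c):
  c=8: 8 × 0.91 = 7.280
  c=9: 9 × 0.82 = 7.380
  c=10: 10 × 0.74 = 7.400
  c=11: 11 × 0.57 = 6.270
  c=12: 12 × 0.47 = 5.640
Maximum at c = 10 (7.400 recruits).

10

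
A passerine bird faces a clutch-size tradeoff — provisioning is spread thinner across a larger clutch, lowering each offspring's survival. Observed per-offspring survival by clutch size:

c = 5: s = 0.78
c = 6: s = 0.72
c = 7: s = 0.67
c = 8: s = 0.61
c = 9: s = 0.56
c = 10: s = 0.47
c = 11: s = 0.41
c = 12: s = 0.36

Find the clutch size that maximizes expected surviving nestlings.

Expected surviving nestlings = c × s(c):
  c=5: 5 × 0.78 = 3.900
  c=6: 6 × 0.72 = 4.320
  c=7: 7 × 0.67 = 4.690
  c=8: 8 × 0.61 = 4.880
  c=9: 9 × 0.56 = 5.040
  c=10: 10 × 0.47 = 4.700
  c=11: 11 × 0.41 = 4.510
  c=12: 12 × 0.36 = 4.320
Maximum at c = 9 (5.040 surviving nestlings).

9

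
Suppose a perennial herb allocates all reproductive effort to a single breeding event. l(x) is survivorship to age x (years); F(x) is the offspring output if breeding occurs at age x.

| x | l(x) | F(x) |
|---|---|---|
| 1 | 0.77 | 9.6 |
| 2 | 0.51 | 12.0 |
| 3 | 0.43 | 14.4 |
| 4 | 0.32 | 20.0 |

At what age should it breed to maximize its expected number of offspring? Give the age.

Expected offspring if breeding at age x = l(x) × F(x):
  age 1: 0.77 × 9.6 = 7.392
  age 2: 0.51 × 12.0 = 6.120
  age 3: 0.43 × 14.4 = 6.192
  age 4: 0.32 × 20.0 = 6.400
Maximum at age 1 (7.392).

1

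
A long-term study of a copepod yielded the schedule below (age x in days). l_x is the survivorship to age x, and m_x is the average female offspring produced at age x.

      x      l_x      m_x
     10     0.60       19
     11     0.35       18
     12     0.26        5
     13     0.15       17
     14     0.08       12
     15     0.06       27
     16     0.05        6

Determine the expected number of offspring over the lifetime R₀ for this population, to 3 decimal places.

24.430

R₀ = Σ l_x m_x:
  age 10: 0.60 × 19 = 11.4000
  age 11: 0.35 × 18 = 6.3000
  age 12: 0.26 × 5 = 1.3000
  age 13: 0.15 × 17 = 2.5500
  age 14: 0.08 × 12 = 0.9600
  age 15: 0.06 × 27 = 1.6200
  age 16: 0.05 × 6 = 0.3000
R₀ = 11.4000 + 6.3000 + 1.3000 + 2.5500 + 0.9600 + 1.6200 + 0.3000 = 24.4300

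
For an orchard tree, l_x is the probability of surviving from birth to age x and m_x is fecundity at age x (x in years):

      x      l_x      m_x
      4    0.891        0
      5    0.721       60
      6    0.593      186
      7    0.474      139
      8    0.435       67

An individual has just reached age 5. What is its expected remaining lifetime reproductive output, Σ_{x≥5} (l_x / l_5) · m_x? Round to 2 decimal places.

344.78

l_5 = 0.721. Conditional survival from age 5 to x is l_x / l_5.
  x=5: (0.721/0.721) × 60 = 60.0000
  x=6: (0.593/0.721) × 186 = 152.9792
  x=7: (0.474/0.721) × 139 = 91.3814
  x=8: (0.435/0.721) × 67 = 40.4230
Sum = 60.0000 + 152.9792 + 91.3814 + 40.4230 = 344.7836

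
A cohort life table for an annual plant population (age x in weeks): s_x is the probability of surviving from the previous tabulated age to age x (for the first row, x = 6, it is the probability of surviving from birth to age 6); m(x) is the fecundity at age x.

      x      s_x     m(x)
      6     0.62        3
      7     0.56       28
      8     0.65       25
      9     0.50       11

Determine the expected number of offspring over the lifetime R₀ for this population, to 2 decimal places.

Survivorship from birth: l_x = s_6·s_7·…·s_x.
  l_6 = 0.62000
  l_7 = 0.34720
  l_8 = 0.22568
  l_9 = 0.11284
R₀ = Σ l_x m(x):
  age 6: 0.62000 × 3 = 1.8600
  age 7: 0.34720 × 28 = 9.7216
  age 8: 0.22568 × 25 = 5.6420
  age 9: 0.11284 × 11 = 1.2412
R₀ = 1.8600 + 9.7216 + 5.6420 + 1.2412 = 18.4648

18.46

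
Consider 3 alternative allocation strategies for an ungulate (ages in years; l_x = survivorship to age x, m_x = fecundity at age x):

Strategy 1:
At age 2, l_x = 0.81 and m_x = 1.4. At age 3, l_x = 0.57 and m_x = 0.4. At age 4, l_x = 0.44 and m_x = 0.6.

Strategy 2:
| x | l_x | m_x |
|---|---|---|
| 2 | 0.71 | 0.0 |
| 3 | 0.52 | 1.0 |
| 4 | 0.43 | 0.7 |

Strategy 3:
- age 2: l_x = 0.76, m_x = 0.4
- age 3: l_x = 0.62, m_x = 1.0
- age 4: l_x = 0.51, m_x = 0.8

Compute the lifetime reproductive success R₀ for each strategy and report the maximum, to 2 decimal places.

Strategy 1: R₀ = 0.81×1.4 + 0.57×0.4 + 0.44×0.6 = 1.6260
Strategy 2: R₀ = 0.71×0.0 + 0.52×1.0 + 0.43×0.7 = 0.8210
Strategy 3: R₀ = 0.76×0.4 + 0.62×1.0 + 0.51×0.8 = 1.3320
Highest R₀: strategy 1 with 1.6260.

1.63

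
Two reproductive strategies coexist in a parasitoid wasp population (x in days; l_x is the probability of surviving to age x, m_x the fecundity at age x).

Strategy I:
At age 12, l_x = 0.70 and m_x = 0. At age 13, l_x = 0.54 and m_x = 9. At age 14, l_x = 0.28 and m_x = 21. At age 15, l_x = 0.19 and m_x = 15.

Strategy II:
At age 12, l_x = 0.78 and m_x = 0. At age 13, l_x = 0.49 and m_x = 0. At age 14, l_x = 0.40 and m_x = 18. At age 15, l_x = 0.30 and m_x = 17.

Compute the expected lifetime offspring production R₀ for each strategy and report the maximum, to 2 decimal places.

Strategy I: R₀ = 0.70×0 + 0.54×9 + 0.28×21 + 0.19×15 = 13.5900
Strategy II: R₀ = 0.78×0 + 0.49×0 + 0.40×18 + 0.30×17 = 12.3000
Highest R₀: strategy I with 13.5900.

13.59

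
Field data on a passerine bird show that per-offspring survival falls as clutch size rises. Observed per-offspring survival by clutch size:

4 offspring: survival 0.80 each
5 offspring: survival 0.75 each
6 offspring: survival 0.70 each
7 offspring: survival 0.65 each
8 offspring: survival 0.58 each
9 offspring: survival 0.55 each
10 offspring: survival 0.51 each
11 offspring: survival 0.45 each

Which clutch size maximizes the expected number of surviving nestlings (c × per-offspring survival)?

Expected surviving nestlings = c × s(c):
  c=4: 4 × 0.80 = 3.200
  c=5: 5 × 0.75 = 3.750
  c=6: 6 × 0.70 = 4.200
  c=7: 7 × 0.65 = 4.550
  c=8: 8 × 0.58 = 4.640
  c=9: 9 × 0.55 = 4.950
  c=10: 10 × 0.51 = 5.100
  c=11: 11 × 0.45 = 4.950
Maximum at c = 10 (5.100 surviving nestlings).

10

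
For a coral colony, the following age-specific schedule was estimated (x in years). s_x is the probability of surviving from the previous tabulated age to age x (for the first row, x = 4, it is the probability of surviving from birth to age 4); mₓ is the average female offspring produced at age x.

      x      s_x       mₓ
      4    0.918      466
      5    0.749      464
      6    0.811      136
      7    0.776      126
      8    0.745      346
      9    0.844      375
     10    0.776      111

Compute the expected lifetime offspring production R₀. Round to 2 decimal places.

Survivorship from birth: l_x = s_4·s_5·…·s_x.
  l_4 = 0.91800
  l_5 = 0.68758
  l_6 = 0.55763
  l_7 = 0.43272
  l_8 = 0.32238
  l_9 = 0.27209
  l_10 = 0.21114
R₀ = Σ l_x mₓ:
  age 4: 0.91800 × 466 = 427.7880
  age 5: 0.68758 × 464 = 319.0371
  age 6: 0.55763 × 136 = 75.8377
  age 7: 0.43272 × 126 = 54.5227
  age 8: 0.32238 × 346 = 111.5435
  age 9: 0.27209 × 375 = 102.0337
  age 10: 0.21114 × 111 = 23.4365
R₀ = 427.7880 + 319.0371 + 75.8377 + 54.5227 + 111.5435 + 102.0337 + 23.4365 = 1114.1993

1114.20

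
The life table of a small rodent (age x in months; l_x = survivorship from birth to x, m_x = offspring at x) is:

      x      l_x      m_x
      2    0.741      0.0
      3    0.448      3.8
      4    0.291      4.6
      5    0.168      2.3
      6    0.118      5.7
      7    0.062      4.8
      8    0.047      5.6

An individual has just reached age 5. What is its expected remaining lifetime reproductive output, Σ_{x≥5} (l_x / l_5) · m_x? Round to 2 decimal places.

9.64

l_5 = 0.168. Conditional survival from age 5 to x is l_x / l_5.
  x=5: (0.168/0.168) × 2.3 = 2.3000
  x=6: (0.118/0.168) × 5.7 = 4.0036
  x=7: (0.062/0.168) × 4.8 = 1.7714
  x=8: (0.047/0.168) × 5.6 = 1.5667
Sum = 2.3000 + 4.0036 + 1.7714 + 1.5667 = 9.6417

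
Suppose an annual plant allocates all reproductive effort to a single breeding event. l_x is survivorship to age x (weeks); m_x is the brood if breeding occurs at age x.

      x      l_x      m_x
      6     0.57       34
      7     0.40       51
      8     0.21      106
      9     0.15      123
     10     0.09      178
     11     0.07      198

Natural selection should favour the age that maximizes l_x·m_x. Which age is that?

8

Expected offspring if breeding at age x = l_x × m_x:
  age 6: 0.57 × 34 = 19.380
  age 7: 0.40 × 51 = 20.400
  age 8: 0.21 × 106 = 22.260
  age 9: 0.15 × 123 = 18.450
  age 10: 0.09 × 178 = 16.020
  age 11: 0.07 × 198 = 13.860
Maximum at age 8 (22.260).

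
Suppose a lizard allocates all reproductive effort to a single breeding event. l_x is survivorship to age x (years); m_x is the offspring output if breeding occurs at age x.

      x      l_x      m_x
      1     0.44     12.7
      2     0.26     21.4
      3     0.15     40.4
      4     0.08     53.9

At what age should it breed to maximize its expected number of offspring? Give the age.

3

Expected offspring if breeding at age x = l_x × m_x:
  age 1: 0.44 × 12.7 = 5.588
  age 2: 0.26 × 21.4 = 5.564
  age 3: 0.15 × 40.4 = 6.060
  age 4: 0.08 × 53.9 = 4.312
Maximum at age 3 (6.060).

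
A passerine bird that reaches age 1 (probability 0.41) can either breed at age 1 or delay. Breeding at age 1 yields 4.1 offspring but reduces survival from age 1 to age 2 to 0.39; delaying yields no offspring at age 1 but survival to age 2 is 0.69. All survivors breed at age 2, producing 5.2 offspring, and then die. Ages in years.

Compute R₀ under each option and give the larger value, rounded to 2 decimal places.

breed at age 1: R₀ = 0.41 × (4.1 + 0.39 × 5.2) = 0.41 × 6.1280 = 2.5125
delay to age 2: R₀ = 0.41 × (0.69 × 5.2) = 0.41 × 3.5880 = 1.4711
Higher: breed at age 1 (2.5125).

2.51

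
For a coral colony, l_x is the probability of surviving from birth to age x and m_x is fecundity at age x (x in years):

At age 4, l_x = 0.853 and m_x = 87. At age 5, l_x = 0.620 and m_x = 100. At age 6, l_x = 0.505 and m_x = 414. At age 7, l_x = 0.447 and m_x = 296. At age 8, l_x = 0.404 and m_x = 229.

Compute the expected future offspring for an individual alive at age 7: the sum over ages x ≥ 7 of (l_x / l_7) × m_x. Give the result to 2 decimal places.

l_7 = 0.447. Conditional survival from age 7 to x is l_x / l_7.
  x=7: (0.447/0.447) × 296 = 296.0000
  x=8: (0.404/0.447) × 229 = 206.9709
Sum = 296.0000 + 206.9709 = 502.9709

502.97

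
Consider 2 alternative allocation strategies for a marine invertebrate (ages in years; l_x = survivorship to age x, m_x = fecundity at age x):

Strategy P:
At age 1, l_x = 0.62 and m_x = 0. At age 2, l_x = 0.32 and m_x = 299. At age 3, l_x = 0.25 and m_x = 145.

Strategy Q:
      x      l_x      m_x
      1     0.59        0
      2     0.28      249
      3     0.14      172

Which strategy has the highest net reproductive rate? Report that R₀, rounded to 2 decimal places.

131.93

Strategy P: R₀ = 0.62×0 + 0.32×299 + 0.25×145 = 131.9300
Strategy Q: R₀ = 0.59×0 + 0.28×249 + 0.14×172 = 93.8000
Highest R₀: strategy P with 131.9300.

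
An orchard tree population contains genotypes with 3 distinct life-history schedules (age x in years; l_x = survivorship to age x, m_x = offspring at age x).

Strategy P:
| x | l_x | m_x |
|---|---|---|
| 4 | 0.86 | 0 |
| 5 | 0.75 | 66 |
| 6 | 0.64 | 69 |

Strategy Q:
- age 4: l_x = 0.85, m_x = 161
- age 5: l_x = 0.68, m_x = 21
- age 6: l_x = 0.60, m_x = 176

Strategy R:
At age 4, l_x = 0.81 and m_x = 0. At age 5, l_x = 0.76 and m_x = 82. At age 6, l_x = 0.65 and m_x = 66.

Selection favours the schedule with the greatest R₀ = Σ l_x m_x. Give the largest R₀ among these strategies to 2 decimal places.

Strategy P: R₀ = 0.86×0 + 0.75×66 + 0.64×69 = 93.6600
Strategy Q: R₀ = 0.85×161 + 0.68×21 + 0.60×176 = 256.7300
Strategy R: R₀ = 0.81×0 + 0.76×82 + 0.65×66 = 105.2200
Highest R₀: strategy Q with 256.7300.

256.73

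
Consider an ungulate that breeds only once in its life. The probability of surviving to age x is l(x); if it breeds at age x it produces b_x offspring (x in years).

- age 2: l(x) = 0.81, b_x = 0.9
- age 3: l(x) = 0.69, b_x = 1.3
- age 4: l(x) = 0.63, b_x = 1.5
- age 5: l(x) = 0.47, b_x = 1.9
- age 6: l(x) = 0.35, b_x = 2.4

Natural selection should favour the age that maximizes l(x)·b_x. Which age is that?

Expected offspring if breeding at age x = l(x) × b_x:
  age 2: 0.81 × 0.9 = 0.729
  age 3: 0.69 × 1.3 = 0.897
  age 4: 0.63 × 1.5 = 0.945
  age 5: 0.47 × 1.9 = 0.893
  age 6: 0.35 × 2.4 = 0.840
Maximum at age 4 (0.945).

4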